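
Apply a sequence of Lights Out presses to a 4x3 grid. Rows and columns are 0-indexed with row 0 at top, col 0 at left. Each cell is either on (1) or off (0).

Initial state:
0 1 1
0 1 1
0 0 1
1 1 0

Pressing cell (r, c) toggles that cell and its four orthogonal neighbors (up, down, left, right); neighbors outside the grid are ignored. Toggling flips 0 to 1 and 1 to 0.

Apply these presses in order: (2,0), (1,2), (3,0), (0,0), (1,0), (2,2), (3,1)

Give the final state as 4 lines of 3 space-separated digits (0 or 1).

Answer: 0 0 0
1 1 1
1 1 1
0 1 0

Derivation:
After press 1 at (2,0):
0 1 1
1 1 1
1 1 1
0 1 0

After press 2 at (1,2):
0 1 0
1 0 0
1 1 0
0 1 0

After press 3 at (3,0):
0 1 0
1 0 0
0 1 0
1 0 0

After press 4 at (0,0):
1 0 0
0 0 0
0 1 0
1 0 0

After press 5 at (1,0):
0 0 0
1 1 0
1 1 0
1 0 0

After press 6 at (2,2):
0 0 0
1 1 1
1 0 1
1 0 1

After press 7 at (3,1):
0 0 0
1 1 1
1 1 1
0 1 0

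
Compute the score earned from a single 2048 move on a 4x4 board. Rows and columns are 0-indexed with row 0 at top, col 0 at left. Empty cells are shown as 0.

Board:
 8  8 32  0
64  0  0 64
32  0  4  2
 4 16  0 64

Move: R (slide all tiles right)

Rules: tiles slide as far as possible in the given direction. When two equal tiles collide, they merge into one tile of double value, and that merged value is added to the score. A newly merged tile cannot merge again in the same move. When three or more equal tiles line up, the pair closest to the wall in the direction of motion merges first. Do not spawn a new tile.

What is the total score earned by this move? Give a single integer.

Slide right:
row 0: [8, 8, 32, 0] -> [0, 0, 16, 32]  score +16 (running 16)
row 1: [64, 0, 0, 64] -> [0, 0, 0, 128]  score +128 (running 144)
row 2: [32, 0, 4, 2] -> [0, 32, 4, 2]  score +0 (running 144)
row 3: [4, 16, 0, 64] -> [0, 4, 16, 64]  score +0 (running 144)
Board after move:
  0   0  16  32
  0   0   0 128
  0  32   4   2
  0   4  16  64

Answer: 144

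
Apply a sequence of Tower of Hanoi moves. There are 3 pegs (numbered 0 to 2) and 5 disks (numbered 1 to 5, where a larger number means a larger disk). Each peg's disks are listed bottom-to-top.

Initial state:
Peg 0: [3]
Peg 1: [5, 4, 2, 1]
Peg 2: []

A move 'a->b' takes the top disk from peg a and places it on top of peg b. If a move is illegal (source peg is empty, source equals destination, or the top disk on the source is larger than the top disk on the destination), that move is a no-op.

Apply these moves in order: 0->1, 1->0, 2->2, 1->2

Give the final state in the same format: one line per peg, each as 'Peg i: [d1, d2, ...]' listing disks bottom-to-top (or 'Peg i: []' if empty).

After move 1 (0->1):
Peg 0: [3]
Peg 1: [5, 4, 2, 1]
Peg 2: []

After move 2 (1->0):
Peg 0: [3, 1]
Peg 1: [5, 4, 2]
Peg 2: []

After move 3 (2->2):
Peg 0: [3, 1]
Peg 1: [5, 4, 2]
Peg 2: []

After move 4 (1->2):
Peg 0: [3, 1]
Peg 1: [5, 4]
Peg 2: [2]

Answer: Peg 0: [3, 1]
Peg 1: [5, 4]
Peg 2: [2]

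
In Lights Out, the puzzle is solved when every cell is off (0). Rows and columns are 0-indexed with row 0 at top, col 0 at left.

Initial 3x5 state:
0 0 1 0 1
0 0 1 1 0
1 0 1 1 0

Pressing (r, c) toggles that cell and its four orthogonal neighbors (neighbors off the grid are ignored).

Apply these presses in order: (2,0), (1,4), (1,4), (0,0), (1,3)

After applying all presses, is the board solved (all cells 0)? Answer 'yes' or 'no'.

After press 1 at (2,0):
0 0 1 0 1
1 0 1 1 0
0 1 1 1 0

After press 2 at (1,4):
0 0 1 0 0
1 0 1 0 1
0 1 1 1 1

After press 3 at (1,4):
0 0 1 0 1
1 0 1 1 0
0 1 1 1 0

After press 4 at (0,0):
1 1 1 0 1
0 0 1 1 0
0 1 1 1 0

After press 5 at (1,3):
1 1 1 1 1
0 0 0 0 1
0 1 1 0 0

Lights still on: 8

Answer: no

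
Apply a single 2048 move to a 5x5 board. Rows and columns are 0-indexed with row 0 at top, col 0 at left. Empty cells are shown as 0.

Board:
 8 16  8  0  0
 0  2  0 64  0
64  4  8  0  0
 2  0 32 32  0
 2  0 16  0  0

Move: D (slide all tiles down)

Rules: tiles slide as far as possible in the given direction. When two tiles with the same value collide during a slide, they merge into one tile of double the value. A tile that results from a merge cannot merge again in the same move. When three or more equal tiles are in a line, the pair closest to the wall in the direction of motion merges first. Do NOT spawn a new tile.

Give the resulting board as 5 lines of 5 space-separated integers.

Slide down:
col 0: [8, 0, 64, 2, 2] -> [0, 0, 8, 64, 4]
col 1: [16, 2, 4, 0, 0] -> [0, 0, 16, 2, 4]
col 2: [8, 0, 8, 32, 16] -> [0, 0, 16, 32, 16]
col 3: [0, 64, 0, 32, 0] -> [0, 0, 0, 64, 32]
col 4: [0, 0, 0, 0, 0] -> [0, 0, 0, 0, 0]

Answer:  0  0  0  0  0
 0  0  0  0  0
 8 16 16  0  0
64  2 32 64  0
 4  4 16 32  0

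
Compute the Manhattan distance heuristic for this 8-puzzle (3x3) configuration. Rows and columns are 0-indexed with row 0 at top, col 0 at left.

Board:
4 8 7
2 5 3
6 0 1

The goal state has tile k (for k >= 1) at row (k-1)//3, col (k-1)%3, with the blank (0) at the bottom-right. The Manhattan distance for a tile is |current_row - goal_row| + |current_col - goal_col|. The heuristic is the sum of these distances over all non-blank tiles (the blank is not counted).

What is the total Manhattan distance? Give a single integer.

Answer: 17

Derivation:
Tile 4: at (0,0), goal (1,0), distance |0-1|+|0-0| = 1
Tile 8: at (0,1), goal (2,1), distance |0-2|+|1-1| = 2
Tile 7: at (0,2), goal (2,0), distance |0-2|+|2-0| = 4
Tile 2: at (1,0), goal (0,1), distance |1-0|+|0-1| = 2
Tile 5: at (1,1), goal (1,1), distance |1-1|+|1-1| = 0
Tile 3: at (1,2), goal (0,2), distance |1-0|+|2-2| = 1
Tile 6: at (2,0), goal (1,2), distance |2-1|+|0-2| = 3
Tile 1: at (2,2), goal (0,0), distance |2-0|+|2-0| = 4
Sum: 1 + 2 + 4 + 2 + 0 + 1 + 3 + 4 = 17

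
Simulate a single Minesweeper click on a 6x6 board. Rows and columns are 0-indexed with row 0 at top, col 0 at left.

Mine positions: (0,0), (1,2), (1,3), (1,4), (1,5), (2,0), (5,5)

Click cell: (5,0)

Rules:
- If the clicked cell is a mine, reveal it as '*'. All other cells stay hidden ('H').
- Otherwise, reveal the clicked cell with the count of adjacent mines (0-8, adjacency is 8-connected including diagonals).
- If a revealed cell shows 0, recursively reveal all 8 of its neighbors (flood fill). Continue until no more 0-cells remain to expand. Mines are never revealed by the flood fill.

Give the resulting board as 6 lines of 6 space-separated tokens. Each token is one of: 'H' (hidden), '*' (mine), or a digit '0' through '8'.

H H H H H H
H H H H H H
H 2 2 3 3 2
1 1 0 0 0 0
0 0 0 0 1 1
0 0 0 0 1 H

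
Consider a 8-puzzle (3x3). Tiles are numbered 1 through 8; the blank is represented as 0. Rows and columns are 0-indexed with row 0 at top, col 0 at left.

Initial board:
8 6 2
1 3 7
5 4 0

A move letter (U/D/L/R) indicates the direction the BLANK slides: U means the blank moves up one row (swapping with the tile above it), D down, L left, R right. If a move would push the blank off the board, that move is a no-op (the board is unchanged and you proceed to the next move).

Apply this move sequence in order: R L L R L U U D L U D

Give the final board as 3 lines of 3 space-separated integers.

After move 1 (R):
8 6 2
1 3 7
5 4 0

After move 2 (L):
8 6 2
1 3 7
5 0 4

After move 3 (L):
8 6 2
1 3 7
0 5 4

After move 4 (R):
8 6 2
1 3 7
5 0 4

After move 5 (L):
8 6 2
1 3 7
0 5 4

After move 6 (U):
8 6 2
0 3 7
1 5 4

After move 7 (U):
0 6 2
8 3 7
1 5 4

After move 8 (D):
8 6 2
0 3 7
1 5 4

After move 9 (L):
8 6 2
0 3 7
1 5 4

After move 10 (U):
0 6 2
8 3 7
1 5 4

After move 11 (D):
8 6 2
0 3 7
1 5 4

Answer: 8 6 2
0 3 7
1 5 4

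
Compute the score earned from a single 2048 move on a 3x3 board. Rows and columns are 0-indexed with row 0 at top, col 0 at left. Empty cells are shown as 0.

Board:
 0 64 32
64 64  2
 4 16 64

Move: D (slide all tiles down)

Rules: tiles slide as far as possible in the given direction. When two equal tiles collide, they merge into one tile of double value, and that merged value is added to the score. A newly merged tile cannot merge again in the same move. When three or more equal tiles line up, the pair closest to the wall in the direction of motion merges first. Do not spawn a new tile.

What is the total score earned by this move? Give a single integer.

Answer: 128

Derivation:
Slide down:
col 0: [0, 64, 4] -> [0, 64, 4]  score +0 (running 0)
col 1: [64, 64, 16] -> [0, 128, 16]  score +128 (running 128)
col 2: [32, 2, 64] -> [32, 2, 64]  score +0 (running 128)
Board after move:
  0   0  32
 64 128   2
  4  16  64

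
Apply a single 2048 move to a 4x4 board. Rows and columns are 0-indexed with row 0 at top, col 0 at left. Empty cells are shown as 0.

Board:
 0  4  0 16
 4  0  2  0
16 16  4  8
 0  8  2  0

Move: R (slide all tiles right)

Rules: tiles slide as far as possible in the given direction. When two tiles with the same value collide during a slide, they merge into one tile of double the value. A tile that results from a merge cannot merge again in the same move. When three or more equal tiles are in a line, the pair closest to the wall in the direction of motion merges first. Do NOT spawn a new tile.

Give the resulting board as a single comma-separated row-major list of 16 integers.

Answer: 0, 0, 4, 16, 0, 0, 4, 2, 0, 32, 4, 8, 0, 0, 8, 2

Derivation:
Slide right:
row 0: [0, 4, 0, 16] -> [0, 0, 4, 16]
row 1: [4, 0, 2, 0] -> [0, 0, 4, 2]
row 2: [16, 16, 4, 8] -> [0, 32, 4, 8]
row 3: [0, 8, 2, 0] -> [0, 0, 8, 2]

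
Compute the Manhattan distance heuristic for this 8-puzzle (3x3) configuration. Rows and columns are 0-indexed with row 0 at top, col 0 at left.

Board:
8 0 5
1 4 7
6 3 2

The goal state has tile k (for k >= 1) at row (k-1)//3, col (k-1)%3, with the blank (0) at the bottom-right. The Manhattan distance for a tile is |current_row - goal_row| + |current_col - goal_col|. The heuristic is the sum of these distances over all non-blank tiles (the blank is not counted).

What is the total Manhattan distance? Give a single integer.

Tile 8: at (0,0), goal (2,1), distance |0-2|+|0-1| = 3
Tile 5: at (0,2), goal (1,1), distance |0-1|+|2-1| = 2
Tile 1: at (1,0), goal (0,0), distance |1-0|+|0-0| = 1
Tile 4: at (1,1), goal (1,0), distance |1-1|+|1-0| = 1
Tile 7: at (1,2), goal (2,0), distance |1-2|+|2-0| = 3
Tile 6: at (2,0), goal (1,2), distance |2-1|+|0-2| = 3
Tile 3: at (2,1), goal (0,2), distance |2-0|+|1-2| = 3
Tile 2: at (2,2), goal (0,1), distance |2-0|+|2-1| = 3
Sum: 3 + 2 + 1 + 1 + 3 + 3 + 3 + 3 = 19

Answer: 19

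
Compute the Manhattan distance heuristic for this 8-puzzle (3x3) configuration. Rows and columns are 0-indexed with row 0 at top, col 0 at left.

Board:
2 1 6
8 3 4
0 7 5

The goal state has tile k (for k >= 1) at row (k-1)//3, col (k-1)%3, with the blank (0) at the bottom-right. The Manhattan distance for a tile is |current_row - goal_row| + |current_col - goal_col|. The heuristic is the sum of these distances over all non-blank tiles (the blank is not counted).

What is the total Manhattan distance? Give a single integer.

Tile 2: at (0,0), goal (0,1), distance |0-0|+|0-1| = 1
Tile 1: at (0,1), goal (0,0), distance |0-0|+|1-0| = 1
Tile 6: at (0,2), goal (1,2), distance |0-1|+|2-2| = 1
Tile 8: at (1,0), goal (2,1), distance |1-2|+|0-1| = 2
Tile 3: at (1,1), goal (0,2), distance |1-0|+|1-2| = 2
Tile 4: at (1,2), goal (1,0), distance |1-1|+|2-0| = 2
Tile 7: at (2,1), goal (2,0), distance |2-2|+|1-0| = 1
Tile 5: at (2,2), goal (1,1), distance |2-1|+|2-1| = 2
Sum: 1 + 1 + 1 + 2 + 2 + 2 + 1 + 2 = 12

Answer: 12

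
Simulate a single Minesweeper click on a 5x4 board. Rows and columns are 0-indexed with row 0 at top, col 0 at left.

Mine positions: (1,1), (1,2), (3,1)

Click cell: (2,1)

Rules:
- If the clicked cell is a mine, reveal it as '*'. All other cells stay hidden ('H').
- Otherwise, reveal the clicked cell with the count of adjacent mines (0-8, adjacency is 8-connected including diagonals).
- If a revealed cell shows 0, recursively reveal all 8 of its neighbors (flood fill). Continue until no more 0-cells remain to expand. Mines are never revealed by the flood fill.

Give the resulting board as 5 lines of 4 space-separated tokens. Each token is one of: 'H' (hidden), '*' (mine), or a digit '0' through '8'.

H H H H
H H H H
H 3 H H
H H H H
H H H H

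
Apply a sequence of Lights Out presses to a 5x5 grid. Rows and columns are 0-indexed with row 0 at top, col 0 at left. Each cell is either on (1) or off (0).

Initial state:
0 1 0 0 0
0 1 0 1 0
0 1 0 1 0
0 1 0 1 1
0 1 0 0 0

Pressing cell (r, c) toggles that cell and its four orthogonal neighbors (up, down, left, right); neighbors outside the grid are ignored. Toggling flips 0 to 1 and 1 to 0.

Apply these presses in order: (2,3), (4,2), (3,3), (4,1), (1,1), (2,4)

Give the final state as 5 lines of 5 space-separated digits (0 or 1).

Answer: 0 0 0 0 0
1 0 1 0 1
0 0 1 0 0
0 0 0 1 1
1 1 0 0 0

Derivation:
After press 1 at (2,3):
0 1 0 0 0
0 1 0 0 0
0 1 1 0 1
0 1 0 0 1
0 1 0 0 0

After press 2 at (4,2):
0 1 0 0 0
0 1 0 0 0
0 1 1 0 1
0 1 1 0 1
0 0 1 1 0

After press 3 at (3,3):
0 1 0 0 0
0 1 0 0 0
0 1 1 1 1
0 1 0 1 0
0 0 1 0 0

After press 4 at (4,1):
0 1 0 0 0
0 1 0 0 0
0 1 1 1 1
0 0 0 1 0
1 1 0 0 0

After press 5 at (1,1):
0 0 0 0 0
1 0 1 0 0
0 0 1 1 1
0 0 0 1 0
1 1 0 0 0

After press 6 at (2,4):
0 0 0 0 0
1 0 1 0 1
0 0 1 0 0
0 0 0 1 1
1 1 0 0 0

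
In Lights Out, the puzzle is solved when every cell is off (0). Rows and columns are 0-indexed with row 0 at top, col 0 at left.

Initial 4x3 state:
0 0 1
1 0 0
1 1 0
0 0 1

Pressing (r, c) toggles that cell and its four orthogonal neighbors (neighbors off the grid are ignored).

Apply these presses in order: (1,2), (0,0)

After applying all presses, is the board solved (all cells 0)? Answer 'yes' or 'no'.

Answer: no

Derivation:
After press 1 at (1,2):
0 0 0
1 1 1
1 1 1
0 0 1

After press 2 at (0,0):
1 1 0
0 1 1
1 1 1
0 0 1

Lights still on: 8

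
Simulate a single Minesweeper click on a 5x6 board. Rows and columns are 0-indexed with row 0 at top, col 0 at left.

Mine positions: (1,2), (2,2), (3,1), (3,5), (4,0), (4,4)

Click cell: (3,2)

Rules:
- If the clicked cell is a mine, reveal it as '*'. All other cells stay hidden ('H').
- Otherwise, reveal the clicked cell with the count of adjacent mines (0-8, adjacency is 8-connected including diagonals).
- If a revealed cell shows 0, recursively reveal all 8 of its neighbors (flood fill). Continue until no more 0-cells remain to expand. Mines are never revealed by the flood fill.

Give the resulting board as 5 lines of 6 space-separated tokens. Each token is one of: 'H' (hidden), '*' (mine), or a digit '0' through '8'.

H H H H H H
H H H H H H
H H H H H H
H H 2 H H H
H H H H H H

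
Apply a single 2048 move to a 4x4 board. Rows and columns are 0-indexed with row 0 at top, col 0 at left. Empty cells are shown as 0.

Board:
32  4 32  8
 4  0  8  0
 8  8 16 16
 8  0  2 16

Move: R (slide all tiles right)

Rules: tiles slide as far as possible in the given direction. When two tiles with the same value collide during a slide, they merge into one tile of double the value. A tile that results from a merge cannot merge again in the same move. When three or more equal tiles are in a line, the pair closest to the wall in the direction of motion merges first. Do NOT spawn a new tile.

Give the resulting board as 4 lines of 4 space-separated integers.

Slide right:
row 0: [32, 4, 32, 8] -> [32, 4, 32, 8]
row 1: [4, 0, 8, 0] -> [0, 0, 4, 8]
row 2: [8, 8, 16, 16] -> [0, 0, 16, 32]
row 3: [8, 0, 2, 16] -> [0, 8, 2, 16]

Answer: 32  4 32  8
 0  0  4  8
 0  0 16 32
 0  8  2 16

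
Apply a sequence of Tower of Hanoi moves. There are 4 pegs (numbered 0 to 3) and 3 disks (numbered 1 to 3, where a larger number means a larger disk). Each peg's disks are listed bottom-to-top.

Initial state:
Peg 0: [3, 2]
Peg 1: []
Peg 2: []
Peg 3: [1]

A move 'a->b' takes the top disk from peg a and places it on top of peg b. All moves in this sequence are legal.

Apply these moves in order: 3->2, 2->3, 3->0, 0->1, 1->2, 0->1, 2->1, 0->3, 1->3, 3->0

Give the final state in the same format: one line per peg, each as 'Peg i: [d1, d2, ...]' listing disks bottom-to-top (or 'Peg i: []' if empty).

After move 1 (3->2):
Peg 0: [3, 2]
Peg 1: []
Peg 2: [1]
Peg 3: []

After move 2 (2->3):
Peg 0: [3, 2]
Peg 1: []
Peg 2: []
Peg 3: [1]

After move 3 (3->0):
Peg 0: [3, 2, 1]
Peg 1: []
Peg 2: []
Peg 3: []

After move 4 (0->1):
Peg 0: [3, 2]
Peg 1: [1]
Peg 2: []
Peg 3: []

After move 5 (1->2):
Peg 0: [3, 2]
Peg 1: []
Peg 2: [1]
Peg 3: []

After move 6 (0->1):
Peg 0: [3]
Peg 1: [2]
Peg 2: [1]
Peg 3: []

After move 7 (2->1):
Peg 0: [3]
Peg 1: [2, 1]
Peg 2: []
Peg 3: []

After move 8 (0->3):
Peg 0: []
Peg 1: [2, 1]
Peg 2: []
Peg 3: [3]

After move 9 (1->3):
Peg 0: []
Peg 1: [2]
Peg 2: []
Peg 3: [3, 1]

After move 10 (3->0):
Peg 0: [1]
Peg 1: [2]
Peg 2: []
Peg 3: [3]

Answer: Peg 0: [1]
Peg 1: [2]
Peg 2: []
Peg 3: [3]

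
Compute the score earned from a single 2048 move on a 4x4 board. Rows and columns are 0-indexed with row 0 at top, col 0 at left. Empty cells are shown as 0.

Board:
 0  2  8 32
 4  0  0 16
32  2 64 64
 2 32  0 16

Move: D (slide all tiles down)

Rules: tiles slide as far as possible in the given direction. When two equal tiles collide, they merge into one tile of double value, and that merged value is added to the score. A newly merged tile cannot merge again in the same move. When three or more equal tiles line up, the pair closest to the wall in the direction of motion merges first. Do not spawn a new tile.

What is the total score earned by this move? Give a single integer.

Slide down:
col 0: [0, 4, 32, 2] -> [0, 4, 32, 2]  score +0 (running 0)
col 1: [2, 0, 2, 32] -> [0, 0, 4, 32]  score +4 (running 4)
col 2: [8, 0, 64, 0] -> [0, 0, 8, 64]  score +0 (running 4)
col 3: [32, 16, 64, 16] -> [32, 16, 64, 16]  score +0 (running 4)
Board after move:
 0  0  0 32
 4  0  0 16
32  4  8 64
 2 32 64 16

Answer: 4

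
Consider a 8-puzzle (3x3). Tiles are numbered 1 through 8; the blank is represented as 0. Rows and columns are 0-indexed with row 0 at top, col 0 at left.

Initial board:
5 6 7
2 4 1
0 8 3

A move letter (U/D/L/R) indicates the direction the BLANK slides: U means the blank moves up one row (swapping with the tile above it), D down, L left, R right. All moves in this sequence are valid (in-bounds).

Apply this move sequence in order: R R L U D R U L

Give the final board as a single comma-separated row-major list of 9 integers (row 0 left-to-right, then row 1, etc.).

Answer: 5, 6, 7, 2, 0, 4, 8, 3, 1

Derivation:
After move 1 (R):
5 6 7
2 4 1
8 0 3

After move 2 (R):
5 6 7
2 4 1
8 3 0

After move 3 (L):
5 6 7
2 4 1
8 0 3

After move 4 (U):
5 6 7
2 0 1
8 4 3

After move 5 (D):
5 6 7
2 4 1
8 0 3

After move 6 (R):
5 6 7
2 4 1
8 3 0

After move 7 (U):
5 6 7
2 4 0
8 3 1

After move 8 (L):
5 6 7
2 0 4
8 3 1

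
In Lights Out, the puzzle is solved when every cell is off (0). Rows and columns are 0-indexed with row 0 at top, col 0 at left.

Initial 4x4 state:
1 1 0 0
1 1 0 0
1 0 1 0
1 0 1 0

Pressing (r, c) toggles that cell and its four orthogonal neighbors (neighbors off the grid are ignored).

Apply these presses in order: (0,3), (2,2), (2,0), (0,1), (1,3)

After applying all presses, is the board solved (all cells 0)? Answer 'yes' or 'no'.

Answer: yes

Derivation:
After press 1 at (0,3):
1 1 1 1
1 1 0 1
1 0 1 0
1 0 1 0

After press 2 at (2,2):
1 1 1 1
1 1 1 1
1 1 0 1
1 0 0 0

After press 3 at (2,0):
1 1 1 1
0 1 1 1
0 0 0 1
0 0 0 0

After press 4 at (0,1):
0 0 0 1
0 0 1 1
0 0 0 1
0 0 0 0

After press 5 at (1,3):
0 0 0 0
0 0 0 0
0 0 0 0
0 0 0 0

Lights still on: 0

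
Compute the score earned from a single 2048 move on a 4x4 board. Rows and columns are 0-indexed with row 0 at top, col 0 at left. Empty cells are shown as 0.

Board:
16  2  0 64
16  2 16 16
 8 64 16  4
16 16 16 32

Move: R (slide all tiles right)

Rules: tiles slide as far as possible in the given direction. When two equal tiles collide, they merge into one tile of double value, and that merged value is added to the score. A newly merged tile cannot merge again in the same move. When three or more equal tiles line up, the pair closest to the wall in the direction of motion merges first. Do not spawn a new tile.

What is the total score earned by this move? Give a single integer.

Answer: 64

Derivation:
Slide right:
row 0: [16, 2, 0, 64] -> [0, 16, 2, 64]  score +0 (running 0)
row 1: [16, 2, 16, 16] -> [0, 16, 2, 32]  score +32 (running 32)
row 2: [8, 64, 16, 4] -> [8, 64, 16, 4]  score +0 (running 32)
row 3: [16, 16, 16, 32] -> [0, 16, 32, 32]  score +32 (running 64)
Board after move:
 0 16  2 64
 0 16  2 32
 8 64 16  4
 0 16 32 32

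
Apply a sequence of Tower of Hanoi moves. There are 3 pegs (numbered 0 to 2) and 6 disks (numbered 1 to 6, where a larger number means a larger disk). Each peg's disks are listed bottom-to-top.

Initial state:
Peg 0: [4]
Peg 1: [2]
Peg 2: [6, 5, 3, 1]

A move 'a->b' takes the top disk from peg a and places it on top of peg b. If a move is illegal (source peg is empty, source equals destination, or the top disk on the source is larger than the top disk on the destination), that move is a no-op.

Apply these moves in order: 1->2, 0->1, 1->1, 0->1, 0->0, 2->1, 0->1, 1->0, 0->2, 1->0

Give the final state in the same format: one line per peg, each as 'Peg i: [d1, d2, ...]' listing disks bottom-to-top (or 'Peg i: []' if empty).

Answer: Peg 0: [4, 2]
Peg 1: []
Peg 2: [6, 5, 3, 1]

Derivation:
After move 1 (1->2):
Peg 0: [4]
Peg 1: [2]
Peg 2: [6, 5, 3, 1]

After move 2 (0->1):
Peg 0: [4]
Peg 1: [2]
Peg 2: [6, 5, 3, 1]

After move 3 (1->1):
Peg 0: [4]
Peg 1: [2]
Peg 2: [6, 5, 3, 1]

After move 4 (0->1):
Peg 0: [4]
Peg 1: [2]
Peg 2: [6, 5, 3, 1]

After move 5 (0->0):
Peg 0: [4]
Peg 1: [2]
Peg 2: [6, 5, 3, 1]

After move 6 (2->1):
Peg 0: [4]
Peg 1: [2, 1]
Peg 2: [6, 5, 3]

After move 7 (0->1):
Peg 0: [4]
Peg 1: [2, 1]
Peg 2: [6, 5, 3]

After move 8 (1->0):
Peg 0: [4, 1]
Peg 1: [2]
Peg 2: [6, 5, 3]

After move 9 (0->2):
Peg 0: [4]
Peg 1: [2]
Peg 2: [6, 5, 3, 1]

After move 10 (1->0):
Peg 0: [4, 2]
Peg 1: []
Peg 2: [6, 5, 3, 1]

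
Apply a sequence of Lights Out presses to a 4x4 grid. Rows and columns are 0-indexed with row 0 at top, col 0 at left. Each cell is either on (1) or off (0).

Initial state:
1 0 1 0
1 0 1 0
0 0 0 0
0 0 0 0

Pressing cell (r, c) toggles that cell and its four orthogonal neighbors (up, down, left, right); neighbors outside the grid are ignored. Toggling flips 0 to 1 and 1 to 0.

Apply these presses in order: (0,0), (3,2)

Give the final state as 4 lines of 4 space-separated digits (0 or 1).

After press 1 at (0,0):
0 1 1 0
0 0 1 0
0 0 0 0
0 0 0 0

After press 2 at (3,2):
0 1 1 0
0 0 1 0
0 0 1 0
0 1 1 1

Answer: 0 1 1 0
0 0 1 0
0 0 1 0
0 1 1 1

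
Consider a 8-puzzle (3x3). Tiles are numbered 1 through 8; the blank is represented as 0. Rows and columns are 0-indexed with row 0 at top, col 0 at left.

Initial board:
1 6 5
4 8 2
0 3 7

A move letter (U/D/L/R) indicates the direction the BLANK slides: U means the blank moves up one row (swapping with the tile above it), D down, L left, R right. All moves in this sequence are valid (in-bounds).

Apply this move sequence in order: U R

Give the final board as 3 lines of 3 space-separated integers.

After move 1 (U):
1 6 5
0 8 2
4 3 7

After move 2 (R):
1 6 5
8 0 2
4 3 7

Answer: 1 6 5
8 0 2
4 3 7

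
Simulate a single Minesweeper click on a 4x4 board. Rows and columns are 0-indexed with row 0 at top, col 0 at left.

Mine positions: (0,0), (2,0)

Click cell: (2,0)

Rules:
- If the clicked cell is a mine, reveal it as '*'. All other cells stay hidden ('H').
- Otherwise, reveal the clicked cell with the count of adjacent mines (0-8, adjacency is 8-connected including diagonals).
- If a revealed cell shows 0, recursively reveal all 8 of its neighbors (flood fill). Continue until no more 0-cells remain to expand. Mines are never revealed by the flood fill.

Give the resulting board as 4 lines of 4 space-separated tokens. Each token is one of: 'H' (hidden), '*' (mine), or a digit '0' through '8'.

H H H H
H H H H
* H H H
H H H H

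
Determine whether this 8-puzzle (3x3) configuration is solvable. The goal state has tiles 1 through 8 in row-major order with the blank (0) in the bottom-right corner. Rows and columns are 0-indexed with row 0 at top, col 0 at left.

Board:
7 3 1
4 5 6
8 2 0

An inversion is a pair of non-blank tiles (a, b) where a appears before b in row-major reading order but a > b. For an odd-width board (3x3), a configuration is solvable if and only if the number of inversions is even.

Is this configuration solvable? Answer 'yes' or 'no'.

Inversions (pairs i<j in row-major order where tile[i] > tile[j] > 0): 12
12 is even, so the puzzle is solvable.

Answer: yes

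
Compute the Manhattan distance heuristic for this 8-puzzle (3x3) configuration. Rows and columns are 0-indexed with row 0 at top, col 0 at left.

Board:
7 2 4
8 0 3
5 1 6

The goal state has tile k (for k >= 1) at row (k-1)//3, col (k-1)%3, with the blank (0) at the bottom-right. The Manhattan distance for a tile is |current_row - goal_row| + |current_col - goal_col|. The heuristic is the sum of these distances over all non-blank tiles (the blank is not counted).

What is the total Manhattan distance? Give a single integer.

Answer: 14

Derivation:
Tile 7: (0,0)->(2,0) = 2
Tile 2: (0,1)->(0,1) = 0
Tile 4: (0,2)->(1,0) = 3
Tile 8: (1,0)->(2,1) = 2
Tile 3: (1,2)->(0,2) = 1
Tile 5: (2,0)->(1,1) = 2
Tile 1: (2,1)->(0,0) = 3
Tile 6: (2,2)->(1,2) = 1
Sum: 2 + 0 + 3 + 2 + 1 + 2 + 3 + 1 = 14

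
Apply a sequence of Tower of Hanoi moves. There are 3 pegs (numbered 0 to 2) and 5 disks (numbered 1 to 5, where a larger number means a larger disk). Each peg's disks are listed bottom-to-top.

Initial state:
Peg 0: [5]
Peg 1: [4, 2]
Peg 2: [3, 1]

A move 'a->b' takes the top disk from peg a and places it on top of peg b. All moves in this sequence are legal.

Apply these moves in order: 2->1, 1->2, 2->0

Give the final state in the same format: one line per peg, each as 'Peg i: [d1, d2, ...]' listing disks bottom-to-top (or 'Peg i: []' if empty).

After move 1 (2->1):
Peg 0: [5]
Peg 1: [4, 2, 1]
Peg 2: [3]

After move 2 (1->2):
Peg 0: [5]
Peg 1: [4, 2]
Peg 2: [3, 1]

After move 3 (2->0):
Peg 0: [5, 1]
Peg 1: [4, 2]
Peg 2: [3]

Answer: Peg 0: [5, 1]
Peg 1: [4, 2]
Peg 2: [3]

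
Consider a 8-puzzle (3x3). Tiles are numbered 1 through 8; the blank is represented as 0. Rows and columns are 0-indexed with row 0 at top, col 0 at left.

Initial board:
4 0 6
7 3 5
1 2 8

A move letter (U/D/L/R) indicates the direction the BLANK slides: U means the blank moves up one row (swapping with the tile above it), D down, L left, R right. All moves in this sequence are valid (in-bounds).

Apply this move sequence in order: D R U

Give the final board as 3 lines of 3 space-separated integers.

Answer: 4 3 0
7 5 6
1 2 8

Derivation:
After move 1 (D):
4 3 6
7 0 5
1 2 8

After move 2 (R):
4 3 6
7 5 0
1 2 8

After move 3 (U):
4 3 0
7 5 6
1 2 8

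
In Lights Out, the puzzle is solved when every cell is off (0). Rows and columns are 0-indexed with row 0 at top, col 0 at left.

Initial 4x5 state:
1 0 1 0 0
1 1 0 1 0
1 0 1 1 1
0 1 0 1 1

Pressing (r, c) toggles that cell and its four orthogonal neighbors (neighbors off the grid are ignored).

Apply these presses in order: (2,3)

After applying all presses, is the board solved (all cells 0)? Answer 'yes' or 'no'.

Answer: no

Derivation:
After press 1 at (2,3):
1 0 1 0 0
1 1 0 0 0
1 0 0 0 0
0 1 0 0 1

Lights still on: 7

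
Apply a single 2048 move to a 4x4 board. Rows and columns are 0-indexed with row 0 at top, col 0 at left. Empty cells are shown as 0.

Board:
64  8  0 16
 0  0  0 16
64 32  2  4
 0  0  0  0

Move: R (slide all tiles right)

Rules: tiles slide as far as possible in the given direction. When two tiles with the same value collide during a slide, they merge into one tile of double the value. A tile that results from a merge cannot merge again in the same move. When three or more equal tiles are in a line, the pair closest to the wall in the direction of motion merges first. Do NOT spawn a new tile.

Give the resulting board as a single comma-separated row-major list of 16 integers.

Slide right:
row 0: [64, 8, 0, 16] -> [0, 64, 8, 16]
row 1: [0, 0, 0, 16] -> [0, 0, 0, 16]
row 2: [64, 32, 2, 4] -> [64, 32, 2, 4]
row 3: [0, 0, 0, 0] -> [0, 0, 0, 0]

Answer: 0, 64, 8, 16, 0, 0, 0, 16, 64, 32, 2, 4, 0, 0, 0, 0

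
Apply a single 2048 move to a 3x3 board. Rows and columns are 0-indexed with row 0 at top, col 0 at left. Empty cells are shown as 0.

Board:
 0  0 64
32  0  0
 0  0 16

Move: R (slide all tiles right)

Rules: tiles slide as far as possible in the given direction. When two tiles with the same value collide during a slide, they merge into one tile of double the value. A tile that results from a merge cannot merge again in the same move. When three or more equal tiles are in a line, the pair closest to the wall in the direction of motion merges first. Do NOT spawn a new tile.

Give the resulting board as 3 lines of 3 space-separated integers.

Answer:  0  0 64
 0  0 32
 0  0 16

Derivation:
Slide right:
row 0: [0, 0, 64] -> [0, 0, 64]
row 1: [32, 0, 0] -> [0, 0, 32]
row 2: [0, 0, 16] -> [0, 0, 16]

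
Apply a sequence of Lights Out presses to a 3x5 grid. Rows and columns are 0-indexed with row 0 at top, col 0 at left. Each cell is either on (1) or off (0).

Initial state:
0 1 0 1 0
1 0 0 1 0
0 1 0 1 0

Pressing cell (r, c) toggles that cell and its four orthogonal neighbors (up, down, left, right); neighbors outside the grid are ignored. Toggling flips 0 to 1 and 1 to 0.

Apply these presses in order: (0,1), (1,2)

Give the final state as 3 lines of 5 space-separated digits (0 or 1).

Answer: 1 0 0 1 0
1 0 1 0 0
0 1 1 1 0

Derivation:
After press 1 at (0,1):
1 0 1 1 0
1 1 0 1 0
0 1 0 1 0

After press 2 at (1,2):
1 0 0 1 0
1 0 1 0 0
0 1 1 1 0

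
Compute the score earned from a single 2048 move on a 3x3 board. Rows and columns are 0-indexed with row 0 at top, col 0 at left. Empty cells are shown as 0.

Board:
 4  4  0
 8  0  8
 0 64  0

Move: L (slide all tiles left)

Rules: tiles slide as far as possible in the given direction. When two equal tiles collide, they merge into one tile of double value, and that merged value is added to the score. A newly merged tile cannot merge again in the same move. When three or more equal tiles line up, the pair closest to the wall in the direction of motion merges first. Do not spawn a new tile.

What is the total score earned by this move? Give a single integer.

Answer: 24

Derivation:
Slide left:
row 0: [4, 4, 0] -> [8, 0, 0]  score +8 (running 8)
row 1: [8, 0, 8] -> [16, 0, 0]  score +16 (running 24)
row 2: [0, 64, 0] -> [64, 0, 0]  score +0 (running 24)
Board after move:
 8  0  0
16  0  0
64  0  0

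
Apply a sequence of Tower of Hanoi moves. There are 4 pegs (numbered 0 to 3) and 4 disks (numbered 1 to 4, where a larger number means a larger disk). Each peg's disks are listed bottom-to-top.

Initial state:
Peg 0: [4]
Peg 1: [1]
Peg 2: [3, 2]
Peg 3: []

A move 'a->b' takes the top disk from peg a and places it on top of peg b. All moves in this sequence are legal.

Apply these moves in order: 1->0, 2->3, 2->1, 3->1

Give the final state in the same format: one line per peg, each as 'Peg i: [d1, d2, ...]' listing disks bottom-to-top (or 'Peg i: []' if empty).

After move 1 (1->0):
Peg 0: [4, 1]
Peg 1: []
Peg 2: [3, 2]
Peg 3: []

After move 2 (2->3):
Peg 0: [4, 1]
Peg 1: []
Peg 2: [3]
Peg 3: [2]

After move 3 (2->1):
Peg 0: [4, 1]
Peg 1: [3]
Peg 2: []
Peg 3: [2]

After move 4 (3->1):
Peg 0: [4, 1]
Peg 1: [3, 2]
Peg 2: []
Peg 3: []

Answer: Peg 0: [4, 1]
Peg 1: [3, 2]
Peg 2: []
Peg 3: []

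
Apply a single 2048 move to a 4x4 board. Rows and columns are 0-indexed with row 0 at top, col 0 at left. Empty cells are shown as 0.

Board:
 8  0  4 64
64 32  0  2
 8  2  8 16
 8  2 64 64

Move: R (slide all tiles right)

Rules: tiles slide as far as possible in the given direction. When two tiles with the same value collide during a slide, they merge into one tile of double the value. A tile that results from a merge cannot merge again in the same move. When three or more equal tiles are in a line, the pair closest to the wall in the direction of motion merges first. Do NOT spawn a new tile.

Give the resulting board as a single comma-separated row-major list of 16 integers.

Slide right:
row 0: [8, 0, 4, 64] -> [0, 8, 4, 64]
row 1: [64, 32, 0, 2] -> [0, 64, 32, 2]
row 2: [8, 2, 8, 16] -> [8, 2, 8, 16]
row 3: [8, 2, 64, 64] -> [0, 8, 2, 128]

Answer: 0, 8, 4, 64, 0, 64, 32, 2, 8, 2, 8, 16, 0, 8, 2, 128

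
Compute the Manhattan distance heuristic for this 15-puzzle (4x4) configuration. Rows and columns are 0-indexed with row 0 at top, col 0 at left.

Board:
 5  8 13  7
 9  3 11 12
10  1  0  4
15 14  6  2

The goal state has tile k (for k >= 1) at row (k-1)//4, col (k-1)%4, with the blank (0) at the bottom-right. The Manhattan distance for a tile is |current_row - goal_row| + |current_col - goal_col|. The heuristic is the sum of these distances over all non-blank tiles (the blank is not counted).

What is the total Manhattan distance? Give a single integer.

Tile 5: at (0,0), goal (1,0), distance |0-1|+|0-0| = 1
Tile 8: at (0,1), goal (1,3), distance |0-1|+|1-3| = 3
Tile 13: at (0,2), goal (3,0), distance |0-3|+|2-0| = 5
Tile 7: at (0,3), goal (1,2), distance |0-1|+|3-2| = 2
Tile 9: at (1,0), goal (2,0), distance |1-2|+|0-0| = 1
Tile 3: at (1,1), goal (0,2), distance |1-0|+|1-2| = 2
Tile 11: at (1,2), goal (2,2), distance |1-2|+|2-2| = 1
Tile 12: at (1,3), goal (2,3), distance |1-2|+|3-3| = 1
Tile 10: at (2,0), goal (2,1), distance |2-2|+|0-1| = 1
Tile 1: at (2,1), goal (0,0), distance |2-0|+|1-0| = 3
Tile 4: at (2,3), goal (0,3), distance |2-0|+|3-3| = 2
Tile 15: at (3,0), goal (3,2), distance |3-3|+|0-2| = 2
Tile 14: at (3,1), goal (3,1), distance |3-3|+|1-1| = 0
Tile 6: at (3,2), goal (1,1), distance |3-1|+|2-1| = 3
Tile 2: at (3,3), goal (0,1), distance |3-0|+|3-1| = 5
Sum: 1 + 3 + 5 + 2 + 1 + 2 + 1 + 1 + 1 + 3 + 2 + 2 + 0 + 3 + 5 = 32

Answer: 32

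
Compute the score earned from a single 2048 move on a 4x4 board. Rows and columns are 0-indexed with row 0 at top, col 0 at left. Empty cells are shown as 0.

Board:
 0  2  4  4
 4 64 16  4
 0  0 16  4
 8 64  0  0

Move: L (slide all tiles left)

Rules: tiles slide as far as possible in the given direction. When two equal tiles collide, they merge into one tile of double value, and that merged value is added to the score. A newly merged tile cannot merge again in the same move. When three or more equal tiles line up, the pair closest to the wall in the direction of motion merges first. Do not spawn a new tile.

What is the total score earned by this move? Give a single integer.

Slide left:
row 0: [0, 2, 4, 4] -> [2, 8, 0, 0]  score +8 (running 8)
row 1: [4, 64, 16, 4] -> [4, 64, 16, 4]  score +0 (running 8)
row 2: [0, 0, 16, 4] -> [16, 4, 0, 0]  score +0 (running 8)
row 3: [8, 64, 0, 0] -> [8, 64, 0, 0]  score +0 (running 8)
Board after move:
 2  8  0  0
 4 64 16  4
16  4  0  0
 8 64  0  0

Answer: 8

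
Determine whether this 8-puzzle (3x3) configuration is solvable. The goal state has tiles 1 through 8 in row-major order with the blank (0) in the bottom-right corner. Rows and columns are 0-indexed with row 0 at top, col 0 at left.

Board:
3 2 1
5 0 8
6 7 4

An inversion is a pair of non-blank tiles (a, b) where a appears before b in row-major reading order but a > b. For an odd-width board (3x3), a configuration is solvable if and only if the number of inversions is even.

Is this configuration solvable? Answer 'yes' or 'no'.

Inversions (pairs i<j in row-major order where tile[i] > tile[j] > 0): 9
9 is odd, so the puzzle is not solvable.

Answer: no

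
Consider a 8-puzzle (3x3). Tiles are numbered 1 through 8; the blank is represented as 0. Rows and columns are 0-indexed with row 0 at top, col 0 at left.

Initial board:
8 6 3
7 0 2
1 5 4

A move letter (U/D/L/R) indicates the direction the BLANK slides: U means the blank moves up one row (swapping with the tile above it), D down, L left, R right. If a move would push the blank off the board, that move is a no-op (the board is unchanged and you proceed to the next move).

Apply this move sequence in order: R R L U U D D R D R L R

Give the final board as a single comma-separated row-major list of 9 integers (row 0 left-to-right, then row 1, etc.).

After move 1 (R):
8 6 3
7 2 0
1 5 4

After move 2 (R):
8 6 3
7 2 0
1 5 4

After move 3 (L):
8 6 3
7 0 2
1 5 4

After move 4 (U):
8 0 3
7 6 2
1 5 4

After move 5 (U):
8 0 3
7 6 2
1 5 4

After move 6 (D):
8 6 3
7 0 2
1 5 4

After move 7 (D):
8 6 3
7 5 2
1 0 4

After move 8 (R):
8 6 3
7 5 2
1 4 0

After move 9 (D):
8 6 3
7 5 2
1 4 0

After move 10 (R):
8 6 3
7 5 2
1 4 0

After move 11 (L):
8 6 3
7 5 2
1 0 4

After move 12 (R):
8 6 3
7 5 2
1 4 0

Answer: 8, 6, 3, 7, 5, 2, 1, 4, 0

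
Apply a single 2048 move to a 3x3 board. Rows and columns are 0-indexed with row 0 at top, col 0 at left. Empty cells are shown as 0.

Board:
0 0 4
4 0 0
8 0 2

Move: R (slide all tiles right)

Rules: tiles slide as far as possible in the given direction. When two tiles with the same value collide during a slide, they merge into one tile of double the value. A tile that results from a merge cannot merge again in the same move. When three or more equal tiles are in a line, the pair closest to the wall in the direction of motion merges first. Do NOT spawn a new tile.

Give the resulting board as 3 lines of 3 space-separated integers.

Answer: 0 0 4
0 0 4
0 8 2

Derivation:
Slide right:
row 0: [0, 0, 4] -> [0, 0, 4]
row 1: [4, 0, 0] -> [0, 0, 4]
row 2: [8, 0, 2] -> [0, 8, 2]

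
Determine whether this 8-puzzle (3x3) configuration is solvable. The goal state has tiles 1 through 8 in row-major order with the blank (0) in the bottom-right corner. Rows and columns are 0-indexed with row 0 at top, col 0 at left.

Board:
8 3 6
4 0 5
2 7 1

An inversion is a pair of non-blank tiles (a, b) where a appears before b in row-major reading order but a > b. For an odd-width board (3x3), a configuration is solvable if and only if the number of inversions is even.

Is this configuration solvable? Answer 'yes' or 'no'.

Answer: no

Derivation:
Inversions (pairs i<j in row-major order where tile[i] > tile[j] > 0): 19
19 is odd, so the puzzle is not solvable.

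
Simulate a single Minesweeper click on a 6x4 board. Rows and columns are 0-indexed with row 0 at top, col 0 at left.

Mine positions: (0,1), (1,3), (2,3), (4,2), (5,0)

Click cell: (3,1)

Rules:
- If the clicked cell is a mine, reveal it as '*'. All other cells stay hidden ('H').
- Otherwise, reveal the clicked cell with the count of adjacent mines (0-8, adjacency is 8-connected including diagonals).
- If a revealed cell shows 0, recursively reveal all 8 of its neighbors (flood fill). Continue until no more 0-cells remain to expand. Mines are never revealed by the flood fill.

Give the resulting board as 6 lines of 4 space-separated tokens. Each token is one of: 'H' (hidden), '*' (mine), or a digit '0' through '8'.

H H H H
H H H H
H H H H
H 1 H H
H H H H
H H H H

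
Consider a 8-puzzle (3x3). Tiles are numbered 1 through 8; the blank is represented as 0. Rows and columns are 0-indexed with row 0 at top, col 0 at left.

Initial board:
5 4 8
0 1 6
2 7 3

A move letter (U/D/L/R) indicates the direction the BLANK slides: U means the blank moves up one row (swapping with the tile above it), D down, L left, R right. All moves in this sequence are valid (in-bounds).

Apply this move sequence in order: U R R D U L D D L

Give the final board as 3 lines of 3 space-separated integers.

Answer: 4 1 8
5 7 6
0 2 3

Derivation:
After move 1 (U):
0 4 8
5 1 6
2 7 3

After move 2 (R):
4 0 8
5 1 6
2 7 3

After move 3 (R):
4 8 0
5 1 6
2 7 3

After move 4 (D):
4 8 6
5 1 0
2 7 3

After move 5 (U):
4 8 0
5 1 6
2 7 3

After move 6 (L):
4 0 8
5 1 6
2 7 3

After move 7 (D):
4 1 8
5 0 6
2 7 3

After move 8 (D):
4 1 8
5 7 6
2 0 3

After move 9 (L):
4 1 8
5 7 6
0 2 3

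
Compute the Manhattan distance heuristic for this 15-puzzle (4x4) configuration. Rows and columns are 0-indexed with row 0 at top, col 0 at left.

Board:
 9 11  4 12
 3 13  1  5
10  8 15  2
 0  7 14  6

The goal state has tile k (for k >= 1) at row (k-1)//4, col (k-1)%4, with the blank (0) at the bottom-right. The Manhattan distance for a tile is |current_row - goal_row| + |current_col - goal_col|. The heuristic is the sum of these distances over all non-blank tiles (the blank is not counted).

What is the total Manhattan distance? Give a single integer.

Tile 9: (0,0)->(2,0) = 2
Tile 11: (0,1)->(2,2) = 3
Tile 4: (0,2)->(0,3) = 1
Tile 12: (0,3)->(2,3) = 2
Tile 3: (1,0)->(0,2) = 3
Tile 13: (1,1)->(3,0) = 3
Tile 1: (1,2)->(0,0) = 3
Tile 5: (1,3)->(1,0) = 3
Tile 10: (2,0)->(2,1) = 1
Tile 8: (2,1)->(1,3) = 3
Tile 15: (2,2)->(3,2) = 1
Tile 2: (2,3)->(0,1) = 4
Tile 7: (3,1)->(1,2) = 3
Tile 14: (3,2)->(3,1) = 1
Tile 6: (3,3)->(1,1) = 4
Sum: 2 + 3 + 1 + 2 + 3 + 3 + 3 + 3 + 1 + 3 + 1 + 4 + 3 + 1 + 4 = 37

Answer: 37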